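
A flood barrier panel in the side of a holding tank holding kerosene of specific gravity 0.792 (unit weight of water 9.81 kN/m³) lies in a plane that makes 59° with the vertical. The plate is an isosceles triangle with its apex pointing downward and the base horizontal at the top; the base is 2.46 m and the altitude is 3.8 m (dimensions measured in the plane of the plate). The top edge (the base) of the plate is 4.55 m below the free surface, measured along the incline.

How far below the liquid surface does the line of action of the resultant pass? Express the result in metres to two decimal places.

h_p = 3.07 m

γ = 0.792 × 9.81 = 7.76952 kN/m³.
The plate makes 59° with the vertical, i.e. θ = 90° − 59° = 31° to the horizontal. Measuring y along the incline from the free-surface line, vertical depth h = y·sinθ with sinθ = 0.515038.
With the apex down, the centroid sits h/3 = 3.8/3 = 1.26667 m below the base (the top edge), so y_c = 4.55 + 1.26667 = 5.81667 m and h_c = 5.81667 × 0.515038 = 2.99581 m.
A = ½ × 2.46 × 3.8 = 4.674 m².
Resultant F = γ·h_c·A = 7.76952 × 2.99581 × 4.674 = 108.792 kN.
I_c = b·h³/36 = 2.46 × 3.8³/36 = 3.74959 m⁴.
Centre of pressure: y_p = y_c + I_c/(y_c·A) = 5.81667 + 3.74959/(5.81667 × 4.674) = 5.81667 + 0.137918 = 5.95459 m along the plane.
Vertically, h_p = y_p·sinθ = 5.95459 × 0.515038 = 3.06684 m.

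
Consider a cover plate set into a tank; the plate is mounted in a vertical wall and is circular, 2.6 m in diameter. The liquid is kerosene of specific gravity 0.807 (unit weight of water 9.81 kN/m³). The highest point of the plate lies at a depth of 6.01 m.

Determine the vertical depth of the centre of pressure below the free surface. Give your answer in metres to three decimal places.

h_p = 7.368 m

γ = 0.807 × 9.81 = 7.91667 kN/m³.
The centroid is at the centre, 1.3 m below the top of the plate, so the centroid depth is h_c = 6.01 + 1.3 = 7.31 m.
A = π(1.3)² = 5.30929 m².
Resultant F = γ·h_c·A = 7.91667 × 7.31 × 5.30929 = 307.253 kN.
I_c = πr⁴/4 = π × 1.3⁴/4 = 2.24318 m⁴.
Centre of pressure: y_p = y_c + I_c/(y_c·A) = 7.31 + 2.24318/(7.31 × 5.30929) = 7.31 + 0.0577977 = 7.3678 m along the plane.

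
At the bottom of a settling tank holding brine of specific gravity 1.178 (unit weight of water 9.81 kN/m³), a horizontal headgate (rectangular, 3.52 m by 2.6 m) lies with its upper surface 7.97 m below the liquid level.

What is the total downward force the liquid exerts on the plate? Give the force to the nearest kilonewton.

γ = 1.178 × 9.81 = 11.55618 kN/m³.
The plate is horizontal, so pressure is uniform at p = γ·h = 11.55618 × 7.97 = 92.1028 kN/m².
A = 3.52 × 2.6 = 9.152 m².
F = p·A = 92.1028 × 9.152 = 842.925 kN.

F ≈ 843 kN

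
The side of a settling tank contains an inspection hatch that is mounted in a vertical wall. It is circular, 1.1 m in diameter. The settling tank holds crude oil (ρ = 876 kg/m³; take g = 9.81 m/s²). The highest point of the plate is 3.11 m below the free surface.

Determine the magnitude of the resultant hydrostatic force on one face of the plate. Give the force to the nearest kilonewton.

F ≈ 30 kN

γ = ρg = 876 × 9.81 / 1000 = 8.59356 kN/m³.
The centroid is at the centre, 0.55 m below the top of the plate, so the centroid depth is h_c = 3.11 + 0.55 = 3.66 m.
A = π(0.55)² = 0.950332 m².
Resultant F = γ·h_c·A = 8.59356 × 3.66 × 0.950332 = 29.8903 kN.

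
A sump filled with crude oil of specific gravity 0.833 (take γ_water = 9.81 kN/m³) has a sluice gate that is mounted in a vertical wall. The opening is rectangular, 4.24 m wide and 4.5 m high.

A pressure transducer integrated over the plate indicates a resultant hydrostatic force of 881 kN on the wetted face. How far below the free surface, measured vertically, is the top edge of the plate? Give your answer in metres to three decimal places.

d_top ≈ 3.400 m

γ = 0.833 × 9.81 = 8.17173 kN/m³.
A = 4.24 × 4.5 = 19.08 m².
From F = γ·h_c·A, the centroid depth is h_c = 881/(8.17173 × 19.08) = 5.65046 m.
The centroid lies 4.5/2 = 2.25 m below the top edge, so the top edge sits at h_top = 5.65046 − 2.25 = 3.40046 m below the surface.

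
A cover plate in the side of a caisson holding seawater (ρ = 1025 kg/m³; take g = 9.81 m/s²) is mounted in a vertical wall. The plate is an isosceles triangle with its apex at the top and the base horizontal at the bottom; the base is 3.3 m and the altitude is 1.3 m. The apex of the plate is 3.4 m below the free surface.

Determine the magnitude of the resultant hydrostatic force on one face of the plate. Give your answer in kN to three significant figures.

F ≈ 92.0 kN

γ = ρg = 1025 × 9.81 / 1000 = 10.05525 kN/m³.
With the apex up, the centroid sits 2h/3 = 2 × 1.3/3 = 0.866667 m below the apex, so the centroid depth is h_c = 3.4 + 0.866667 = 4.26667 m.
A = ½ × 3.3 × 1.3 = 2.145 m².
Resultant F = γ·h_c·A = 10.05525 × 4.26667 × 2.145 = 92.0257 kN.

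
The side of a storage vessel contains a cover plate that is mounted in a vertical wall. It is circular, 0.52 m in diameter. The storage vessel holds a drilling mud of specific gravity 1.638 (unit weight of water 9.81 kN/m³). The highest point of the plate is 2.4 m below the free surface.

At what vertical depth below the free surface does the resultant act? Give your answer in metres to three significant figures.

h_p = 2.67 m

γ = 1.638 × 9.81 = 16.06878 kN/m³.
The centroid is at the centre, 0.26 m below the top of the plate, so the centroid depth is h_c = 2.4 + 0.26 = 2.66 m.
A = π(0.26)² = 0.212372 m².
Resultant F = γ·h_c·A = 16.06878 × 2.66 × 0.212372 = 9.07741 kN.
I_c = πr⁴/4 = π × 0.26⁴/4 = 0.00358908 m⁴.
Centre of pressure: y_p = y_c + I_c/(y_c·A) = 2.66 + 0.00358908/(2.66 × 0.212372) = 2.66 + 0.00635337 = 2.66635 m along the plane.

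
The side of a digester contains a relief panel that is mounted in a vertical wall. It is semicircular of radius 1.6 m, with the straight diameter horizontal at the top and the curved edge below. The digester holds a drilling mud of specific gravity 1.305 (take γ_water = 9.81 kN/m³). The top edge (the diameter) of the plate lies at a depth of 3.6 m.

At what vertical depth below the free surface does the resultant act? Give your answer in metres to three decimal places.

h_p = 4.321 m

γ = 1.305 × 9.81 = 12.80205 kN/m³.
The centroid of a semicircle lies 4r/(3π) = 0.679061 m from the diameter, here below the top edge, so the centroid depth is h_c = 3.6 + 0.679061 = 4.27906 m.
A = πr²/2 = π × 1.6²/2 = 4.02124 m².
Resultant F = γ·h_c·A = 12.80205 × 4.27906 × 4.02124 = 220.287 kN.
I_c = (π/8 − 8/(9π))·r⁴ = 0.109757 × 1.6⁴ = 0.719303 m⁴.
Centre of pressure: y_p = y_c + I_c/(y_c·A) = 4.27906 + 0.719303/(4.27906 × 4.02124) = 4.27906 + 0.0418026 = 4.32086 m along the plane.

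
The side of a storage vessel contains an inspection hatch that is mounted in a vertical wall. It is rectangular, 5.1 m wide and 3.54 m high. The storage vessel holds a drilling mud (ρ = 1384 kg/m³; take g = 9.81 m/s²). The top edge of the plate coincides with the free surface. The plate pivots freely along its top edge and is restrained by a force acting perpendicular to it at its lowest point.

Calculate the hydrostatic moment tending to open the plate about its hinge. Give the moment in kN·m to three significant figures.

γ = ρg = 1384 × 9.81 / 1000 = 13.57704 kN/m³.
The centroid lies 3.54/2 = 1.77 m below the top edge, so the centroid depth is h_c = 1.77 m.
A = 5.1 × 3.54 = 18.054 m².
Resultant F = γ·h_c·A = 13.57704 × 1.77 × 18.054 = 433.862 kN.
I_c = b·h³/12 = 5.1 × 3.54³/12 = 18.8538 m⁴.
Centre of pressure: y_p = y_c + I_c/(y_c·A) = 1.77 + 18.8538/(1.77 × 18.054) = 1.77 + 0.59 = 2.36 m along the plane.
The resultant acts 1.77 + 0.59 = 2.36 m (along the plate) below the hinge at the top edge, so the moment about the hinge is M = F × 2.36 = 433.862 × 2.36 = 1023.91 kN·m.

M ≈ 1020 kN·m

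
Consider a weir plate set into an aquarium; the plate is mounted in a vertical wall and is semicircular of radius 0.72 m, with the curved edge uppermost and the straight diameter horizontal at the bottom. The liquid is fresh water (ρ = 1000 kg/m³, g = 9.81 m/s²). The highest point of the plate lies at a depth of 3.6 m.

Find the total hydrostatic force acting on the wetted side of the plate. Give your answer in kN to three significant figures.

F ≈ 32.1 kN

γ = ρg = 1000 × 9.81 = 9810 N/m³ = 9.81 kN/m³.
The centroid lies 4r/(3π) = 0.305577 m above the diameter, so r − 4r/(3π) = 0.72 − 0.305577 = 0.414423 m below the topmost point, so the centroid depth is h_c = 3.6 + 0.414423 = 4.01442 m.
A = πr²/2 = π × 0.72²/2 = 0.814301 m².
Resultant F = γ·h_c·A = 9.81 × 4.01442 × 0.814301 = 32.0684 kN.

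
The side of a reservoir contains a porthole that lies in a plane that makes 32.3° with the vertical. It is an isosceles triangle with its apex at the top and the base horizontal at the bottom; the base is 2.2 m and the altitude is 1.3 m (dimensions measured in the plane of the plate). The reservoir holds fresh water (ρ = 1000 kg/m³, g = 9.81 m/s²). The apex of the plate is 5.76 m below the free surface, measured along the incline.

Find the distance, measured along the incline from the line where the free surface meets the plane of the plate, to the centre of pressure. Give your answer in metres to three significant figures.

y_p = 6.64 m

γ = ρg = 1000 × 9.81 = 9810 N/m³ = 9.81 kN/m³.
The plate makes 32.3° with the vertical, i.e. θ = 90° − 32.3° = 57.7° to the horizontal. Measuring y along the incline from the free-surface line, vertical depth h = y·sinθ with sinθ = 0.845262.
With the apex up, the centroid sits 2h/3 = 2 × 1.3/3 = 0.866667 m below the apex, so y_c = 5.76 + 0.866667 = 6.62667 m and h_c = 6.62667 × 0.845262 = 5.60127 m.
A = ½ × 2.2 × 1.3 = 1.43 m².
Resultant F = γ·h_c·A = 9.81 × 5.60127 × 1.43 = 78.5763 kN.
I_c = b·h³/36 = 2.2 × 1.3³/36 = 0.134261 m⁴.
Centre of pressure: y_p = y_c + I_c/(y_c·A) = 6.62667 + 0.134261/(6.62667 × 1.43) = 6.62667 + 0.0141683 = 6.64084 m along the plane.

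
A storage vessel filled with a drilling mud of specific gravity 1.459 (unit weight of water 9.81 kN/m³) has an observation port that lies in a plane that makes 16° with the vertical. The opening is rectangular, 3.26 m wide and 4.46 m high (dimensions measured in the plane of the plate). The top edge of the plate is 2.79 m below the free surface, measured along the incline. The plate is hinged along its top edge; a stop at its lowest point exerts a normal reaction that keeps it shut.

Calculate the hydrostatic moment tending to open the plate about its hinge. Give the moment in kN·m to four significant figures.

M ≈ 2571 kN·m

γ = 1.459 × 9.81 = 14.31279 kN/m³.
The plate makes 16° with the vertical, i.e. θ = 90° − 16° = 74° to the horizontal. Measuring y along the incline from the free-surface line, vertical depth h = y·sinθ with sinθ = 0.961262.
The centroid lies 4.46/2 = 2.23 m below the top edge, so y_c = 2.79 + 2.23 = 5.02 m and h_c = 5.02 × 0.961262 = 4.82554 m.
A = 3.26 × 4.46 = 14.5396 m².
Resultant F = γ·h_c·A = 14.31279 × 4.82554 × 14.5396 = 1004.21 kN.
I_c = b·h³/12 = 3.26 × 4.46³/12 = 24.1013 m⁴.
Centre of pressure: y_p = y_c + I_c/(y_c·A) = 5.02 + 24.1013/(5.02 × 14.5396) = 5.02 + 0.330205 = 5.3502 m along the plane.
The resultant acts 2.23 + 0.330205 = 2.5602 m (along the plate) below the hinge at the top edge, so the moment about the hinge is M = F × 2.5602 = 1004.21 × 2.5602 = 2570.98 kN·m.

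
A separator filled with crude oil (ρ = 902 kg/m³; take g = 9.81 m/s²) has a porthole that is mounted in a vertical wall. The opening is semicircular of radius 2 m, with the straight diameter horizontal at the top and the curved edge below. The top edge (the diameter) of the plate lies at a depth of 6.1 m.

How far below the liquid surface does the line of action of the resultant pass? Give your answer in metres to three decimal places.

h_p = 6.989 m

γ = ρg = 902 × 9.81 / 1000 = 8.84862 kN/m³.
The centroid of a semicircle lies 4r/(3π) = 0.848826 m from the diameter, here below the top edge, so the centroid depth is h_c = 6.1 + 0.848826 = 6.94883 m.
A = πr²/2 = π × 2²/2 = 6.28319 m².
Resultant F = γ·h_c·A = 8.84862 × 6.94883 × 6.28319 = 386.338 kN.
I_c = (π/8 − 8/(9π))·r⁴ = 0.109757 × 2⁴ = 1.75611 m⁴.
Centre of pressure: y_p = y_c + I_c/(y_c·A) = 6.94883 + 1.75611/(6.94883 × 6.28319) = 6.94883 + 0.0402216 = 6.98905 m along the plane.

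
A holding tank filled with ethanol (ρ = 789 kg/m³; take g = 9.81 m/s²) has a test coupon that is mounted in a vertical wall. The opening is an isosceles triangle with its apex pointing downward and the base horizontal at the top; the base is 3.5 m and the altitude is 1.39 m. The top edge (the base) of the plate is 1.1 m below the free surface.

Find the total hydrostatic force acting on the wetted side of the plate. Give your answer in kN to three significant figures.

F ≈ 29.4 kN

γ = ρg = 789 × 9.81 / 1000 = 7.74009 kN/m³.
With the apex down, the centroid sits h/3 = 1.39/3 = 0.463333 m below the base (the top edge), so the centroid depth is h_c = 1.1 + 0.463333 = 1.56333 m.
A = ½ × 3.5 × 1.39 = 2.4325 m².
Resultant F = γ·h_c·A = 7.74009 × 1.56333 × 2.4325 = 29.434 kN.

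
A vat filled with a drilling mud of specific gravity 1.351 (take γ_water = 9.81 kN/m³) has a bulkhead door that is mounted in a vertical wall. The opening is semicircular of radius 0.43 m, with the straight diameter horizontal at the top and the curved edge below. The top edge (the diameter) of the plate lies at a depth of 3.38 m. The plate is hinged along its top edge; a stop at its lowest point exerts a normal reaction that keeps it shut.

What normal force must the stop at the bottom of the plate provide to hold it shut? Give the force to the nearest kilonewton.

P ≈ 6 kN

γ = 1.351 × 9.81 = 13.25331 kN/m³.
The centroid of a semicircle lies 4r/(3π) = 0.182498 m from the diameter, here below the top edge, so the centroid depth is h_c = 3.38 + 0.182498 = 3.5625 m.
A = πr²/2 = π × 0.43²/2 = 0.29044 m².
Resultant F = γ·h_c·A = 13.25331 × 3.5625 × 0.29044 = 13.7131 kN.
I_c = (π/8 − 8/(9π))·r⁴ = 0.109757 × 0.43⁴ = 0.00375237 m⁴.
Centre of pressure: y_p = y_c + I_c/(y_c·A) = 3.5625 + 0.00375237/(3.5625 × 0.29044) = 3.5625 + 0.00362656 = 3.56613 m along the plane.
The resultant acts 0.182498 + 0.00362656 = 0.186125 m (along the plate) below the hinge at the top edge, so the moment about the hinge is M = F × 0.186125 = 13.7131 × 0.186125 = 2.55235 kN·m.
A normal force at the bottom, 0.43 m from the hinge, must supply this moment: P = 2.55235/0.43 = 5.9357 kN.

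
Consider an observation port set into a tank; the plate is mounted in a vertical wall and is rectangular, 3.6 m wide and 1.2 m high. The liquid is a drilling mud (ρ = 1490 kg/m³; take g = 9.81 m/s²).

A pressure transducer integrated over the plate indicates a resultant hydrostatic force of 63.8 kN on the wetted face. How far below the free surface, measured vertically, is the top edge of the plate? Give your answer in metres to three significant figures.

d_top ≈ 0.410 m

γ = ρg = 1490 × 9.81 / 1000 = 14.6169 kN/m³.
A = 3.6 × 1.2 = 4.32 m².
From F = γ·h_c·A, the centroid depth is h_c = 63.8/(14.6169 × 4.32) = 1.01037 m.
The centroid lies 1.2/2 = 0.6 m below the top edge, so the top edge sits at h_top = 1.01037 − 0.6 = 0.41037 m below the surface.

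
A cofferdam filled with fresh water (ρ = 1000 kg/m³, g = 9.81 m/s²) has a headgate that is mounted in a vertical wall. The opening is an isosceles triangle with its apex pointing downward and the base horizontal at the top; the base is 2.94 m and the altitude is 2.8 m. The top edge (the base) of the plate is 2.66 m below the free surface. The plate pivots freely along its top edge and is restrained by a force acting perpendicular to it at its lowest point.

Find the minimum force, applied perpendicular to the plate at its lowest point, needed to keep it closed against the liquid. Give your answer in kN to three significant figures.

γ = ρg = 1000 × 9.81 = 9810 N/m³ = 9.81 kN/m³.
With the apex down, the centroid sits h/3 = 2.8/3 = 0.933333 m below the base (the top edge), so the centroid depth is h_c = 2.66 + 0.933333 = 3.59333 m.
A = ½ × 2.94 × 2.8 = 4.116 m².
Resultant F = γ·h_c·A = 9.81 × 3.59333 × 4.116 = 145.091 kN.
I_c = b·h³/36 = 2.94 × 2.8³/36 = 1.79275 m⁴.
Centre of pressure: y_p = y_c + I_c/(y_c·A) = 3.59333 + 1.79275/(3.59333 × 4.116) = 3.59333 + 0.121212 = 3.71454 m along the plane.
The resultant acts 0.933333 + 0.121212 = 1.05455 m (along the plate) below the hinge at the top edge, so the moment about the hinge is M = F × 1.05455 = 145.091 × 1.05455 = 153.006 kN·m.
A normal force at the bottom, 2.8 m from the hinge, must supply this moment: P = 153.006/2.8 = 54.645 kN.

P ≈ 54.6 kN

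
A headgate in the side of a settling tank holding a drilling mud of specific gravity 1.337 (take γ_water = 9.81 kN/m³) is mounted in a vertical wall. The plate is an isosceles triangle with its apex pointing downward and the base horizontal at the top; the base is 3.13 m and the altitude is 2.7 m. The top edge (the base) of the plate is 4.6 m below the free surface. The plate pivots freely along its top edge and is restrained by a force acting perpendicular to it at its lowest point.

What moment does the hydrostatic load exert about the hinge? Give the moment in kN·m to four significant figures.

M ≈ 296.8 kN·m

γ = 1.337 × 9.81 = 13.11597 kN/m³.
With the apex down, the centroid sits h/3 = 2.7/3 = 0.9 m below the base (the top edge), so the centroid depth is h_c = 4.6 + 0.9 = 5.5 m.
A = ½ × 3.13 × 2.7 = 4.2255 m².
Resultant F = γ·h_c·A = 13.11597 × 5.5 × 4.2255 = 304.818 kN.
I_c = b·h³/36 = 3.13 × 2.7³/36 = 1.71133 m⁴.
Centre of pressure: y_p = y_c + I_c/(y_c·A) = 5.5 + 1.71133/(5.5 × 4.2255) = 5.5 + 0.0736365 = 5.57364 m along the plane.
The resultant acts 0.9 + 0.0736365 = 0.973637 m (along the plate) below the hinge at the top edge, so the moment about the hinge is M = F × 0.973637 = 304.818 × 0.973637 = 296.782 kN·m.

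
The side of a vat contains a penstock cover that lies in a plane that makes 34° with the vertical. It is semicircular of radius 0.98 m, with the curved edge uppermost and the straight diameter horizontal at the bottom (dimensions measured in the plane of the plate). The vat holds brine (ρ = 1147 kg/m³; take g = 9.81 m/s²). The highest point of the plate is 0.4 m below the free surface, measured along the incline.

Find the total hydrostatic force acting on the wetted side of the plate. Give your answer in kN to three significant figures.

γ = ρg = 1147 × 9.81 / 1000 = 11.25207 kN/m³.
The plate makes 34° with the vertical, i.e. θ = 90° − 34° = 56° to the horizontal. Measuring y along the incline from the free-surface line, vertical depth h = y·sinθ with sinθ = 0.829038.
The centroid lies 4r/(3π) = 0.415925 m above the diameter, so r − 4r/(3π) = 0.98 − 0.415925 = 0.564075 m below the topmost point, so y_c = 0.4 + 0.564075 = 0.964075 m and h_c = 0.964075 × 0.829038 = 0.799255 m.
A = πr²/2 = π × 0.98²/2 = 1.50859 m².
Resultant F = γ·h_c·A = 11.25207 × 0.799255 × 1.50859 = 13.5672 kN.

F ≈ 13.6 kN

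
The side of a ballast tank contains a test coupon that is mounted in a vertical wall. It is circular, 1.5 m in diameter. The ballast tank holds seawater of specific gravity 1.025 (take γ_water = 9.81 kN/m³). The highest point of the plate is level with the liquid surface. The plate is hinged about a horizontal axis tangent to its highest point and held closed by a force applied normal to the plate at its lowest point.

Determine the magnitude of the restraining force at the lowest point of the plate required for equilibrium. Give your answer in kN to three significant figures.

γ = 1.025 × 9.81 = 10.05525 kN/m³.
The centroid is at the centre, 0.75 m below the top of the plate, so the centroid depth is h_c = 0.75 m.
A = π(0.75)² = 1.76715 m².
Resultant F = γ·h_c·A = 10.05525 × 0.75 × 1.76715 = 13.3269 kN.
I_c = πr⁴/4 = π × 0.75⁴/4 = 0.248505 m⁴.
Centre of pressure: y_p = y_c + I_c/(y_c·A) = 0.75 + 0.248505/(0.75 × 1.76715) = 0.75 + 0.1875 = 0.9375 m along the plane.
The resultant acts 0.75 + 0.1875 = 0.9375 m (along the plate) below the hinge at the top edge, so the moment about the hinge is M = F × 0.9375 = 13.3269 × 0.9375 = 12.494 kN·m.
A normal force at the bottom, 1.5 m from the hinge, must supply this moment: P = 12.494/1.5 = 8.32933 kN.

P ≈ 8.33 kN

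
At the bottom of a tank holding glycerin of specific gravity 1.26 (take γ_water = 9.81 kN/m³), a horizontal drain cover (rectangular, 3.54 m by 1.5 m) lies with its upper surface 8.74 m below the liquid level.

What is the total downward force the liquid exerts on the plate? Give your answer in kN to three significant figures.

γ = 1.26 × 9.81 = 12.3606 kN/m³.
The plate is horizontal, so pressure is uniform at p = γ·h = 12.3606 × 8.74 = 108.032 kN/m².
A = 3.54 × 1.5 = 5.31 m².
F = p·A = 108.032 × 5.31 = 573.65 kN.

F ≈ 574 kN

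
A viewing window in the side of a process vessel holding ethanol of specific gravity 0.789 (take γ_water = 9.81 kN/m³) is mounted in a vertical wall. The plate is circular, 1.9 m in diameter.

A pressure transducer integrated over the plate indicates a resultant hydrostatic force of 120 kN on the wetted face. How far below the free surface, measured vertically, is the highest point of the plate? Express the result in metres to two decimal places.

γ = 0.789 × 9.81 = 7.74009 kN/m³.
A = π(0.95)² = 2.83529 m².
From F = γ·h_c·A, the centroid depth is h_c = 120/(7.74009 × 2.83529) = 5.46812 m.
The centroid is at the centre, 0.95 m below the top of the plate, so the highest point sits at h_top = 5.46812 − 0.95 = 4.51812 m below the surface.

d_top ≈ 4.52 m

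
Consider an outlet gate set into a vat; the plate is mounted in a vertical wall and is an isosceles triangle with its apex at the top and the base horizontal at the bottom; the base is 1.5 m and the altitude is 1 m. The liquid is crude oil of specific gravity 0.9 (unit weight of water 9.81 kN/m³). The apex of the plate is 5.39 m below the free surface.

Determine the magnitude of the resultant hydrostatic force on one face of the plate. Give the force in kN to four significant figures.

F ≈ 40.11 kN

γ = 0.9 × 9.81 = 8.829 kN/m³.
With the apex up, the centroid sits 2h/3 = 2 × 1/3 = 0.666667 m below the apex, so the centroid depth is h_c = 5.39 + 0.666667 = 6.05667 m.
A = ½ × 1.5 × 1 = 0.75 m².
Resultant F = γ·h_c·A = 8.829 × 6.05667 × 0.75 = 40.1058 kN.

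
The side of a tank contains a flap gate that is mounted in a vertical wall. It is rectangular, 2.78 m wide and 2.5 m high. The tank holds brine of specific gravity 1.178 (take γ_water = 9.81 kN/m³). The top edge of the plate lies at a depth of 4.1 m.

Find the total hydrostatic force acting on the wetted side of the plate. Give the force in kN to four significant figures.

γ = 1.178 × 9.81 = 11.55618 kN/m³.
The centroid lies 2.5/2 = 1.25 m below the top edge, so the centroid depth is h_c = 4.1 + 1.25 = 5.35 m.
A = 2.78 × 2.5 = 6.95 m².
Resultant F = γ·h_c·A = 11.55618 × 5.35 × 6.95 = 429.688 kN.

F ≈ 429.7 kN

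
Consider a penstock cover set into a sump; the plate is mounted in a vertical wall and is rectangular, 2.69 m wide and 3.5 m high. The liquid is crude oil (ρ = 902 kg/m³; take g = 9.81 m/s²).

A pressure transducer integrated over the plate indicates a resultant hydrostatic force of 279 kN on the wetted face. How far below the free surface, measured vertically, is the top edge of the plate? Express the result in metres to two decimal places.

γ = ρg = 902 × 9.81 / 1000 = 8.84862 kN/m³.
A = 2.69 × 3.5 = 9.415 m².
From F = γ·h_c·A, the centroid depth is h_c = 279/(8.84862 × 9.415) = 3.34895 m.
The centroid lies 3.5/2 = 1.75 m below the top edge, so the top edge sits at h_top = 3.34895 − 1.75 = 1.59895 m below the surface.

d_top ≈ 1.60 m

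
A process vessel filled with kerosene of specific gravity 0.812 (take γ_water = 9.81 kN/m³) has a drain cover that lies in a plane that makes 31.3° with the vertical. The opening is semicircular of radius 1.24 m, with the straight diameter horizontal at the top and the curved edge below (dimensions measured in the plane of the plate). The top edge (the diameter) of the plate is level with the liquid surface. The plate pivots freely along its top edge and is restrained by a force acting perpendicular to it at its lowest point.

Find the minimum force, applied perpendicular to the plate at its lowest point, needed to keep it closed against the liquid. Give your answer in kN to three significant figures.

γ = 0.812 × 9.81 = 7.96572 kN/m³.
The plate makes 31.3° with the vertical, i.e. θ = 90° − 31.3° = 58.7° to the horizontal. Measuring y along the incline from the free-surface line, vertical depth h = y·sinθ with sinθ = 0.854459.
The centroid of a semicircle lies 4r/(3π) = 0.526272 m from the diameter, here below the top edge, so y_c = 0.526272 m and h_c = 0.526272 × 0.854459 = 0.449678 m.
A = πr²/2 = π × 1.24²/2 = 2.41526 m².
Resultant F = γ·h_c·A = 7.96572 × 0.449678 × 2.41526 = 8.65148 kN.
I_c = (π/8 − 8/(9π))·r⁴ = 0.109757 × 1.24⁴ = 0.259489 m⁴.
Centre of pressure: y_p = y_c + I_c/(y_c·A) = 0.526272 + 0.259489/(0.526272 × 2.41526) = 0.526272 + 0.204148 = 0.73042 m along the plane.
The resultant acts 0.526272 + 0.204148 = 0.73042 m (along the plate) below the hinge at the top edge, so the moment about the hinge is M = F × 0.73042 = 8.65148 × 0.73042 = 6.31921 kN·m.
A normal force at the bottom, 1.24 m from the hinge, must supply this moment: P = 6.31921/1.24 = 5.09614 kN.

P ≈ 5.10 kN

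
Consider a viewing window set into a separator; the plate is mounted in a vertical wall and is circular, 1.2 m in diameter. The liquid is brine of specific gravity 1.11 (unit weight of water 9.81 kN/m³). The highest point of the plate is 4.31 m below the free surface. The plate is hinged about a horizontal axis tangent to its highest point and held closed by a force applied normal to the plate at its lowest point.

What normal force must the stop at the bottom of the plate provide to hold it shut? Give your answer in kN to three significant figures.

γ = 1.11 × 9.81 = 10.8891 kN/m³.
The centroid is at the centre, 0.6 m below the top of the plate, so the centroid depth is h_c = 4.31 + 0.6 = 4.91 m.
A = π(0.6)² = 1.13097 m².
Resultant F = γ·h_c·A = 10.8891 × 4.91 × 1.13097 = 60.4679 kN.
I_c = πr⁴/4 = π × 0.6⁴/4 = 0.101788 m⁴.
Centre of pressure: y_p = y_c + I_c/(y_c·A) = 4.91 + 0.101788/(4.91 × 1.13097) = 4.91 + 0.0183301 = 4.92833 m along the plane.
The resultant acts 0.6 + 0.0183301 = 0.61833 m (along the plate) below the hinge at the top edge, so the moment about the hinge is M = F × 0.61833 = 60.4679 × 0.61833 = 37.3891 kN·m.
A normal force at the bottom, 1.2 m from the hinge, must supply this moment: P = 37.3891/1.2 = 31.1576 kN.

P ≈ 31.2 kN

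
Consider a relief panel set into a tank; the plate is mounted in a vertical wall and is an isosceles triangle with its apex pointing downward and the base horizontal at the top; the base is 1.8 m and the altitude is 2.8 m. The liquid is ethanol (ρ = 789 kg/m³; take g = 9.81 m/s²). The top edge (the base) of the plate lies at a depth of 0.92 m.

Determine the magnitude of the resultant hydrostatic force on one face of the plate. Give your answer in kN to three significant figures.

γ = ρg = 789 × 9.81 / 1000 = 7.74009 kN/m³.
With the apex down, the centroid sits h/3 = 2.8/3 = 0.933333 m below the base (the top edge), so the centroid depth is h_c = 0.92 + 0.933333 = 1.85333 m.
A = ½ × 1.8 × 2.8 = 2.52 m².
Resultant F = γ·h_c·A = 7.74009 × 1.85333 × 2.52 = 36.1493 kN.

F ≈ 36.1 kN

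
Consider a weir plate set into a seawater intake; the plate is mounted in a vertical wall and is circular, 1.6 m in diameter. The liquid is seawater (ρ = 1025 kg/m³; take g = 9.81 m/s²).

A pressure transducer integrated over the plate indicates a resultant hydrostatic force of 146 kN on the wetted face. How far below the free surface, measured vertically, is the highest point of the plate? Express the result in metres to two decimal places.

γ = ρg = 1025 × 9.81 / 1000 = 10.05525 kN/m³.
A = π(0.8)² = 2.01062 m².
From F = γ·h_c·A, the centroid depth is h_c = 146/(10.05525 × 2.01062) = 7.22154 m.
The centroid is at the centre, 0.8 m below the top of the plate, so the highest point sits at h_top = 7.22154 − 0.8 = 6.42154 m below the surface.

d_top ≈ 6.42 m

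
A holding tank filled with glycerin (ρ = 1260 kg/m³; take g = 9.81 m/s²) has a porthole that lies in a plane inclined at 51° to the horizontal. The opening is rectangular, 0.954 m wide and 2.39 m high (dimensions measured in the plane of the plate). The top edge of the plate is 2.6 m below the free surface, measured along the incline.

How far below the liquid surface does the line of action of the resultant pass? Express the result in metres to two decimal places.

h_p = 3.05 m

γ = ρg = 1260 × 9.81 / 1000 = 12.3606 kN/m³.
Let θ = 51° be the plate's angle to the horizontal; measure y along the incline from where the plane meets the free surface. Vertical depth h = y·sinθ with sinθ = 0.777146.
The centroid lies 2.39/2 = 1.195 m below the top edge, so y_c = 2.6 + 1.195 = 3.795 m and h_c = 3.795 × 0.777146 = 2.94927 m.
A = 0.954 × 2.39 = 2.28006 m².
Resultant F = γ·h_c·A = 12.3606 × 2.94927 × 2.28006 = 83.119 kN.
I_c = b·h³/12 = 0.954 × 2.39³/12 = 1.08533 m⁴.
Centre of pressure: y_p = y_c + I_c/(y_c·A) = 3.795 + 1.08533/(3.795 × 2.28006) = 3.795 + 0.125431 = 3.92043 m along the plane.
Vertically, h_p = y_p·sinθ = 3.92043 × 0.777146 = 3.04675 m.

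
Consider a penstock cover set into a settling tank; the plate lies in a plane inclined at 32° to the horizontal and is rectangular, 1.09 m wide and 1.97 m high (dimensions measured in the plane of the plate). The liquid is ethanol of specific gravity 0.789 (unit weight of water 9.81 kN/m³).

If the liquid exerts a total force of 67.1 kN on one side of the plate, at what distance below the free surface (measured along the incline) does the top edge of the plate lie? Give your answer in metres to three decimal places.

γ = 0.789 × 9.81 = 7.74009 kN/m³.
A = 1.09 × 1.97 = 2.1473 m².
From F = γ·h_c·A, the centroid depth is h_c = 67.1/(7.74009 × 2.1473) = 4.03723 m.
Let θ = 32° be the plate's angle to the horizontal; measure y along the incline from where the plane meets the free surface. Vertical depth h = y·sinθ with sinθ = 0.529919.
Along the incline, y_c = h_c/sinθ = 4.03723/0.529919 = 7.61858 m.
The centroid lies 1.97/2 = 0.985 m below the top edge, so the top edge sits at y_top = 7.61858 − 0.985 = 6.63358 m along the incline.

y_top ≈ 6.634 m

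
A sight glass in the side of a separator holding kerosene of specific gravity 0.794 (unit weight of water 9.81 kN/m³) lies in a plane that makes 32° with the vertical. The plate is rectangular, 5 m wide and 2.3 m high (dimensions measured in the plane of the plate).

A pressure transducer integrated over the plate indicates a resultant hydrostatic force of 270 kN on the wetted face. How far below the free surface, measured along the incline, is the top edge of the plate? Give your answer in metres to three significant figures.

y_top ≈ 2.40 m

γ = 0.794 × 9.81 = 7.78914 kN/m³.
A = 5 × 2.3 = 11.5 m².
From F = γ·h_c·A, the centroid depth is h_c = 270/(7.78914 × 11.5) = 3.01423 m.
The plate makes 32° with the vertical, i.e. θ = 90° − 32° = 58° to the horizontal. Measuring y along the incline from the free-surface line, vertical depth h = y·sinθ with sinθ = 0.848048.
Along the incline, y_c = h_c/sinθ = 3.01423/0.848048 = 3.55432 m.
The centroid lies 2.3/2 = 1.15 m below the top edge, so the top edge sits at y_top = 3.55432 − 1.15 = 2.40432 m along the incline.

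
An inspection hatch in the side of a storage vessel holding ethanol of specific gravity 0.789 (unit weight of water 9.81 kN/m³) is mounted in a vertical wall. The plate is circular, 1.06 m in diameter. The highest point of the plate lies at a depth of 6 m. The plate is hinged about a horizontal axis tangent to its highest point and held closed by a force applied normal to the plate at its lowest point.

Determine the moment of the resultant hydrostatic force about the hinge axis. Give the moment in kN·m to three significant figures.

M ≈ 24.1 kN·m

γ = 0.789 × 9.81 = 7.74009 kN/m³.
The centroid is at the centre, 0.53 m below the top of the plate, so the centroid depth is h_c = 6 + 0.53 = 6.53 m.
A = π(0.53)² = 0.882473 m².
Resultant F = γ·h_c·A = 7.74009 × 6.53 × 0.882473 = 44.6026 kN.
I_c = πr⁴/4 = π × 0.53⁴/4 = 0.0619717 m⁴.
Centre of pressure: y_p = y_c + I_c/(y_c·A) = 6.53 + 0.0619717/(6.53 × 0.882473) = 6.53 + 0.0107542 = 6.54075 m along the plane.
The resultant acts 0.53 + 0.0107542 = 0.540754 m (along the plate) below the hinge at the top edge, so the moment about the hinge is M = F × 0.540754 = 44.6026 × 0.540754 = 24.119 kN·m.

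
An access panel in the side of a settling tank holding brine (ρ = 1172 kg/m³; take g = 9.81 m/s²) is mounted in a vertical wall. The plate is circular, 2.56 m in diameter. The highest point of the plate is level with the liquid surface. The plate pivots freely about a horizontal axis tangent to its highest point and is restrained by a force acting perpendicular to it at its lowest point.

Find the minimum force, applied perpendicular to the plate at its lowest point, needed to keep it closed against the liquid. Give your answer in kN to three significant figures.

P ≈ 47.3 kN

γ = ρg = 1172 × 9.81 / 1000 = 11.49732 kN/m³.
The centroid is at the centre, 1.28 m below the top of the plate, so the centroid depth is h_c = 1.28 m.
A = π(1.28)² = 5.14719 m².
Resultant F = γ·h_c·A = 11.49732 × 1.28 × 5.14719 = 75.749 kN.
I_c = πr⁴/4 = π × 1.28⁴/4 = 2.10829 m⁴.
Centre of pressure: y_p = y_c + I_c/(y_c·A) = 1.28 + 2.10829/(1.28 × 5.14719) = 1.28 + 0.32 = 1.6 m along the plane.
The resultant acts 1.28 + 0.32 = 1.6 m (along the plate) below the hinge at the top edge, so the moment about the hinge is M = F × 1.6 = 75.749 × 1.6 = 121.198 kN·m.
A normal force at the bottom, 2.56 m from the hinge, must supply this moment: P = 121.198/2.56 = 47.343 kN.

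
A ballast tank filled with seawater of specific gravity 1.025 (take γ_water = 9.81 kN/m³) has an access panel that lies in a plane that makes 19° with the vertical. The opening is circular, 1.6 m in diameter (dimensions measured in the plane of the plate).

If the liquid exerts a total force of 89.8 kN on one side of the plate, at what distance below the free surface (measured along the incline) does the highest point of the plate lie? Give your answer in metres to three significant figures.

γ = 1.025 × 9.81 = 10.05525 kN/m³.
A = π(0.8)² = 2.01062 m².
From F = γ·h_c·A, the centroid depth is h_c = 89.8/(10.05525 × 2.01062) = 4.44174 m.
The plate makes 19° with the vertical, i.e. θ = 90° − 19° = 71° to the horizontal. Measuring y along the incline from the free-surface line, vertical depth h = y·sinθ with sinθ = 0.945519.
Along the incline, y_c = h_c/sinθ = 4.44174/0.945519 = 4.69767 m.
The centroid is at the centre, 0.8 m below the top of the plate, so the highest point sits at y_top = 4.69767 − 0.8 = 3.89767 m along the incline.

y_top ≈ 3.90 m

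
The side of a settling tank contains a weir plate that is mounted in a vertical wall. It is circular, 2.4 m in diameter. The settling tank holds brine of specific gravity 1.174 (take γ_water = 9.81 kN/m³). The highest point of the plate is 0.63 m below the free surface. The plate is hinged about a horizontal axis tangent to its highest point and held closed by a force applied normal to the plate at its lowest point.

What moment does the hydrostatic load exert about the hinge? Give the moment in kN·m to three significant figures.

γ = 1.174 × 9.81 = 11.51694 kN/m³.
The centroid is at the centre, 1.2 m below the top of the plate, so the centroid depth is h_c = 0.63 + 1.2 = 1.83 m.
A = π(1.2)² = 4.52389 m².
Resultant F = γ·h_c·A = 11.51694 × 1.83 × 4.52389 = 95.3455 kN.
I_c = πr⁴/4 = π × 1.2⁴/4 = 1.6286 m⁴.
Centre of pressure: y_p = y_c + I_c/(y_c·A) = 1.83 + 1.6286/(1.83 × 4.52389) = 1.83 + 0.196721 = 2.02672 m along the plane.
The resultant acts 1.2 + 0.196721 = 1.39672 m (along the plate) below the hinge at the top edge, so the moment about the hinge is M = F × 1.39672 = 95.3455 × 1.39672 = 133.171 kN·m.

M ≈ 133 kN·m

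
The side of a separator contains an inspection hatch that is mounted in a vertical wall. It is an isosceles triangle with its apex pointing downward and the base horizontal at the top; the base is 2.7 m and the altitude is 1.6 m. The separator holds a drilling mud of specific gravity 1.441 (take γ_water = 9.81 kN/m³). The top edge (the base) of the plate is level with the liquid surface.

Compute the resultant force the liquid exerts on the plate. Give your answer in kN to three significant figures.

F ≈ 16.3 kN

γ = 1.441 × 9.81 = 14.13621 kN/m³.
With the apex down, the centroid sits h/3 = 1.6/3 = 0.533333 m below the base (the top edge), so the centroid depth is h_c = 0.533333 m.
A = ½ × 2.7 × 1.6 = 2.16 m².
Resultant F = γ·h_c·A = 14.13621 × 0.533333 × 2.16 = 16.2849 kN.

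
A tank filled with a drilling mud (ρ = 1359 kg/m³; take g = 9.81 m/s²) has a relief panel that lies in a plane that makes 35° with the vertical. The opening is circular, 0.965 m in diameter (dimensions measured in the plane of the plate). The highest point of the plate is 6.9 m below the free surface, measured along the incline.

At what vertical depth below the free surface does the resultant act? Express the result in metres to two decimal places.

h_p = 6.05 m

γ = ρg = 1359 × 9.81 / 1000 = 13.33179 kN/m³.
The plate makes 35° with the vertical, i.e. θ = 90° − 35° = 55° to the horizontal. Measuring y along the incline from the free-surface line, vertical depth h = y·sinθ with sinθ = 0.819152.
The centroid is at the centre, 0.4825 m below the top of the plate, so y_c = 6.9 + 0.4825 = 7.3825 m and h_c = 7.3825 × 0.819152 = 6.04739 m.
A = π(0.4825)² = 0.731382 m².
Resultant F = γ·h_c·A = 13.33179 × 6.04739 × 0.731382 = 58.9659 kN.
I_c = πr⁴/4 = π × 0.4825⁴/4 = 0.0425676 m⁴.
Centre of pressure: y_p = y_c + I_c/(y_c·A) = 7.3825 + 0.0425676/(7.3825 × 0.731382) = 7.3825 + 0.00788372 = 7.39038 m along the plane.
Vertically, h_p = y_p·sinθ = 7.39038 × 0.819152 = 6.05384 m.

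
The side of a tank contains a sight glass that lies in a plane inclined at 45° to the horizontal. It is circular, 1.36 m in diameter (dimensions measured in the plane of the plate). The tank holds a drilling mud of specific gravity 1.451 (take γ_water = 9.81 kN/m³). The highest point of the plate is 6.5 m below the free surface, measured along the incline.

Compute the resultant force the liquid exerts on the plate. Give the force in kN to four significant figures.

γ = 1.451 × 9.81 = 14.23431 kN/m³.
Let θ = 45° be the plate's angle to the horizontal; measure y along the incline from where the plane meets the free surface. Vertical depth h = y·sinθ with sinθ = 0.707107.
The centroid is at the centre, 0.68 m below the top of the plate, so y_c = 6.5 + 0.68 = 7.18 m and h_c = 7.18 × 0.707107 = 5.07703 m.
A = π(0.68)² = 1.45267 m².
Resultant F = γ·h_c·A = 14.23431 × 5.07703 × 1.45267 = 104.982 kN.

F ≈ 105.0 kN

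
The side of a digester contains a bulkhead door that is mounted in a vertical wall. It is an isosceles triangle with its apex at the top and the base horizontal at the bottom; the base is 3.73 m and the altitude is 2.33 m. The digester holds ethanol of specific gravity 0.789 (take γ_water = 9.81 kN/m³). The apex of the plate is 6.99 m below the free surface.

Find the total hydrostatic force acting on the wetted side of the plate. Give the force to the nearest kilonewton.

γ = 0.789 × 9.81 = 7.74009 kN/m³.
With the apex up, the centroid sits 2h/3 = 2 × 2.33/3 = 1.55333 m below the apex, so the centroid depth is h_c = 6.99 + 1.55333 = 8.54333 m.
A = ½ × 3.73 × 2.33 = 4.34545 m².
Resultant F = γ·h_c·A = 7.74009 × 8.54333 × 4.34545 = 287.348 kN.

F ≈ 287 kN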